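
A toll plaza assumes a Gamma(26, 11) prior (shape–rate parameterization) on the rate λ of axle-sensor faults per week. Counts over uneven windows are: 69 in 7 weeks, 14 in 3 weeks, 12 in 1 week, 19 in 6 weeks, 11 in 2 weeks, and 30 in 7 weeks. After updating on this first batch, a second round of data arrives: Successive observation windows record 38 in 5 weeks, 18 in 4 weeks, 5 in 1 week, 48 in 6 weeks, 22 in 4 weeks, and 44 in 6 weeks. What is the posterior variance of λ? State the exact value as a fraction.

356/3969

Total count: 69 + 14 + 12 + 19 + 11 + 30 = 155.
Total exposure: 7 + 3 + 1 + 6 + 2 + 7 = 26 weeks.
After the first batch: Gamma(26 + 155, 11 + 26) = Gamma(181, 37).
Total count: 38 + 18 + 5 + 48 + 22 + 44 = 175.
Total exposure: 5 + 4 + 1 + 6 + 4 + 6 = 26 weeks.
After the second batch: Gamma(181 + 175, 37 + 26) = Gamma(356, 63).
Posterior variance = α'/β'² = 356/3969.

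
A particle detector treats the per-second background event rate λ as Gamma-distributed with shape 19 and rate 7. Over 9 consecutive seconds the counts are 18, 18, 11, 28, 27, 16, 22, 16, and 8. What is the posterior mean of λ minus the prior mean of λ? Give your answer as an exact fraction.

977/112

Total count: 18 + 18 + 11 + 28 + 27 + 16 + 22 + 16 + 8 = 164.
Total exposure: 9 seconds.
The Gamma prior is conjugate for the Poisson rate, so λ | data ~ Gamma(19+164, 7+9) = Gamma(183, 16).
Posterior mean = 183/16 = 183/16; prior mean = 19/7 = 19/7. Difference = 183/16 − 19/7 = 977/112.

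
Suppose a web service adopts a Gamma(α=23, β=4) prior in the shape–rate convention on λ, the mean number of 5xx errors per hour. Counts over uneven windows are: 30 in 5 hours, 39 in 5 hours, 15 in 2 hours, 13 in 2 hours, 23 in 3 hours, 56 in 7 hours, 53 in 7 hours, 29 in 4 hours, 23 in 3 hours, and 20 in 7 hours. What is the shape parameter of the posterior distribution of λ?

324

Total count: 30 + 39 + 15 + 13 + 23 + 56 + 53 + 29 + 23 + 20 = 301.
Total exposure: 5 + 5 + 2 + 2 + 3 + 7 + 7 + 4 + 3 + 7 = 45 hours.
Gamma(α, β) with Poisson data over total exposure Σt gives posterior Gamma(α+Σx, β+Σt) = Gamma(324, 49).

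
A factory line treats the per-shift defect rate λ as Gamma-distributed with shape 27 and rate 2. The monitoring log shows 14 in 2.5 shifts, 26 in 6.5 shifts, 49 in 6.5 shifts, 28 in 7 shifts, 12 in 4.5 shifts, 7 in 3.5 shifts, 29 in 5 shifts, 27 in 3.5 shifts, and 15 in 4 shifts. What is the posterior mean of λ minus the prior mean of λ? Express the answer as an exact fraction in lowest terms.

-83/10

Total count: 14 + 26 + 49 + 28 + 12 + 7 + 29 + 27 + 15 = 207.
Total exposure: 2.5 + 6.5 + 6.5 + 7 + 4.5 + 3.5 + 5 + 3.5 + 4 = 43 shifts.
The Gamma prior is conjugate for the Poisson rate, so λ | data ~ Gamma(27+207, 2+43) = Gamma(234, 45).
Posterior mean = 234/45 = 26/5; prior mean = 27/2 = 27/2. Difference = 26/5 − 27/2 = -83/10.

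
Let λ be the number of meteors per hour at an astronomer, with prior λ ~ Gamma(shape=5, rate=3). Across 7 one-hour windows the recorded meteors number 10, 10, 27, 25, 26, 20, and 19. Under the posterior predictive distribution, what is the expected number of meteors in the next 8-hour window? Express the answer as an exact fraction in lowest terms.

Total count: 10 + 10 + 27 + 25 + 26 + 20 + 19 = 137.
Total exposure: 7 hours.
Conjugate update: add total count to the shape and total exposure to the rate, giving Gamma(142, 10).
Predictive mean over an 8-hour window = T·E[λ|data] = 8·142/10 = 568/5.

568/5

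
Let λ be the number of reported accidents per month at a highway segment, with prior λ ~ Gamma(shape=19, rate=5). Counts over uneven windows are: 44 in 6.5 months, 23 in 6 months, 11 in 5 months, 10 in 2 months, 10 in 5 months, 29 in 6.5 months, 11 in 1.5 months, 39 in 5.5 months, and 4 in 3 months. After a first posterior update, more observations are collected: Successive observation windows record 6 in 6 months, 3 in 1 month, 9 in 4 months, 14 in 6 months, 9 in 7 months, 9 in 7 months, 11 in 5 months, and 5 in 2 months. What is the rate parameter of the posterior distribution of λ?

84

Total count: 44 + 23 + 11 + 10 + 10 + 29 + 11 + 39 + 4 = 181.
Total exposure: 6.5 + 6 + 5 + 2 + 5 + 6.5 + 1.5 + 5.5 + 3 = 41 months.
After the first batch: Gamma(19 + 181, 5 + 41) = Gamma(200, 46).
Total count: 6 + 3 + 9 + 14 + 9 + 9 + 11 + 5 = 66.
Total exposure: 6 + 1 + 4 + 6 + 7 + 7 + 5 + 2 = 38 months.
After the second batch: Gamma(200 + 66, 46 + 38) = Gamma(266, 84).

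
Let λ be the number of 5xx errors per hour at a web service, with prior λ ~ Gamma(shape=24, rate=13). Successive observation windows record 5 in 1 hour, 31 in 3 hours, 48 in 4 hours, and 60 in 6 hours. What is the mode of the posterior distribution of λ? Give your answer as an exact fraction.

Total count: 5 + 31 + 48 + 60 = 144.
Total exposure: 1 + 3 + 4 + 6 = 14 hours.
Posterior: α' = 24 + 144 = 168, β' = 13 + 14 = 27.
Posterior mode = (α'−1)/β' = 167/27.

167/27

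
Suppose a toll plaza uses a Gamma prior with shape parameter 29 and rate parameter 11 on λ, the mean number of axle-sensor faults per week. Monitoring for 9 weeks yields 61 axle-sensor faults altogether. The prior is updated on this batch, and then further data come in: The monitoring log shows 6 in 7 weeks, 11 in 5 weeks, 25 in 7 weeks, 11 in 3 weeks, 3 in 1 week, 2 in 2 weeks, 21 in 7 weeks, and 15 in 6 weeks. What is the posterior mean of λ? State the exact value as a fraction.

92/29

Total count 61 over total exposure 9 weeks.
After the first batch: Gamma(29 + 61, 11 + 9) = Gamma(90, 20).
Total count: 6 + 11 + 25 + 11 + 3 + 2 + 21 + 15 = 94.
Total exposure: 7 + 5 + 7 + 3 + 1 + 2 + 7 + 6 = 38 weeks.
After the second batch: Gamma(90 + 94, 20 + 38) = Gamma(184, 58).
Posterior mean = α'/β' = 184/58 = 92/29.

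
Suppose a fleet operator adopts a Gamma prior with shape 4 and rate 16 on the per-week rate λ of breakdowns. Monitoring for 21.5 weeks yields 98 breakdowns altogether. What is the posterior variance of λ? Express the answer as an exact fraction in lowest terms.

136/1875

Total count 98 over total exposure 21.5 weeks.
The Gamma prior is conjugate for the Poisson rate, so λ | data ~ Gamma(4+98, 16+21.5) = Gamma(102, 75/2).
Posterior variance = α'/β'² = 102/(5625/4) = 136/1875.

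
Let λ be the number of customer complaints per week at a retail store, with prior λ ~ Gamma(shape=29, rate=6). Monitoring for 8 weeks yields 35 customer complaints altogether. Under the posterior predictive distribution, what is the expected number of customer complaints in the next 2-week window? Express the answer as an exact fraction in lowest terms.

64/7

Total count 35 over total exposure 8 weeks.
Conjugate update: add total count to the shape and total exposure to the rate, giving Gamma(64, 14).
Predictive mean over a 2-week window = T·E[λ|data] = 2·64/14 = 64/7.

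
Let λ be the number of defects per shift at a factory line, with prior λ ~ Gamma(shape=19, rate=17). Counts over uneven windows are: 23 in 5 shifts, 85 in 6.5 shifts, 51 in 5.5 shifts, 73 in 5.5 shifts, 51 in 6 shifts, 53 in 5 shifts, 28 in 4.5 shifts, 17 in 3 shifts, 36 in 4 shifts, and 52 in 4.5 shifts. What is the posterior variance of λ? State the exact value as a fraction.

1952/17689

Total count: 23 + 85 + 51 + 73 + 51 + 53 + 28 + 17 + 36 + 52 = 469.
Total exposure: 5 + 6.5 + 5.5 + 5.5 + 6 + 5 + 4.5 + 3 + 4 + 4.5 = 49.5 shifts.
Conjugate update: add total count to the shape and total exposure to the rate, giving Gamma(488, 133/2).
Posterior variance = α'/β'² = 488/(17689/4) = 1952/17689.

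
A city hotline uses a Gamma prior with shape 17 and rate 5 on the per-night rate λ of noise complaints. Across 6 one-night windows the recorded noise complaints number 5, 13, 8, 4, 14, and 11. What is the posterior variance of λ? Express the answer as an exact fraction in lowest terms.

72/121

Total count: 5 + 13 + 8 + 4 + 14 + 11 = 55.
Total exposure: 6 nights.
By Gamma–Poisson conjugacy, the posterior is Gamma(α + Σx, β + Σt) = Gamma(17 + 55, 5 + 6) = Gamma(72, 11).
Posterior variance = α'/β'² = 72/121.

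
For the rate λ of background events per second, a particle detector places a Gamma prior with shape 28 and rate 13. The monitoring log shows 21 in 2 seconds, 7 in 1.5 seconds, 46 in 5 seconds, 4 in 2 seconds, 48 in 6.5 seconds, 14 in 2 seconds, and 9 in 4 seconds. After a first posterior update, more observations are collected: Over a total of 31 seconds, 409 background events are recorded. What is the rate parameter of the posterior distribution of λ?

Total count: 21 + 7 + 46 + 4 + 48 + 14 + 9 = 149.
Total exposure: 2 + 1.5 + 5 + 2 + 6.5 + 2 + 4 = 23 seconds.
After the first batch: Gamma(28 + 149, 13 + 23) = Gamma(177, 36).
Total count 409 over total exposure 31 seconds.
After the second batch: Gamma(177 + 409, 36 + 31) = Gamma(586, 67).

67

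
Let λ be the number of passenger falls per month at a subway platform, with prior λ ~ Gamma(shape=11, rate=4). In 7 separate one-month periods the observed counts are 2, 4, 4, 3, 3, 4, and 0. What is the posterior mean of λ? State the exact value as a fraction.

Total count: 2 + 4 + 4 + 3 + 3 + 4 + 0 = 20.
Total exposure: 7 months.
Gamma(α, β) with Poisson data over total exposure Σt gives posterior Gamma(α+Σx, β+Σt) = Gamma(31, 11).
Posterior mean = α'/β' = 31/11.

31/11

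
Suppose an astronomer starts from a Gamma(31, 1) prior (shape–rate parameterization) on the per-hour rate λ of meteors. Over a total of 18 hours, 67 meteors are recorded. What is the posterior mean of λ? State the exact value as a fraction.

98/19

Total count 67 over total exposure 18 hours.
By Gamma–Poisson conjugacy, the posterior is Gamma(α + Σx, β + Σt) = Gamma(31 + 67, 1 + 18) = Gamma(98, 19).
Posterior mean = α'/β' = 98/19.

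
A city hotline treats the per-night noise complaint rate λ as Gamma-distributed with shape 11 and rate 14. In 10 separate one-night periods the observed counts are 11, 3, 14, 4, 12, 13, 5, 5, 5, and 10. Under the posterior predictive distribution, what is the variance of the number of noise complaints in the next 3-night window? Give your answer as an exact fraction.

Total count: 11 + 3 + 14 + 4 + 12 + 13 + 5 + 5 + 5 + 10 = 82.
Total exposure: 10 nights.
The Gamma prior is conjugate for the Poisson rate, so λ | data ~ Gamma(11+82, 14+10) = Gamma(93, 24).
The posterior predictive for a window of length T is Negative Binomial with variance T·α'·(β'+T)/β'² = 3·93·27/576 = 837/64.

837/64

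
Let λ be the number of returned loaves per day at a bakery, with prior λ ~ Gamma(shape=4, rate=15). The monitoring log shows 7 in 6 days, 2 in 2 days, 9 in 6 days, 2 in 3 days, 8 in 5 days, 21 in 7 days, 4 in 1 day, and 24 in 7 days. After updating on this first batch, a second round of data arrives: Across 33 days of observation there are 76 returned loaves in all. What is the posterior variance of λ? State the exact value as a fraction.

157/7225

Total count: 7 + 2 + 9 + 2 + 8 + 21 + 4 + 24 = 77.
Total exposure: 6 + 2 + 6 + 3 + 5 + 7 + 1 + 7 = 37 days.
After the first batch: Gamma(4 + 77, 15 + 37) = Gamma(81, 52).
Total count 76 over total exposure 33 days.
After the second batch: Gamma(81 + 76, 52 + 33) = Gamma(157, 85).
Posterior variance = α'/β'² = 157/7225.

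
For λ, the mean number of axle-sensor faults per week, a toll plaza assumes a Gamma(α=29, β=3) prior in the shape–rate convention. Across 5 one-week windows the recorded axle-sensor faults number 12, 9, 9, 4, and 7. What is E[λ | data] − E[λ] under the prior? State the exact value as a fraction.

-11/12

Total count: 12 + 9 + 9 + 4 + 7 = 41.
Total exposure: 5 weeks.
By Gamma–Poisson conjugacy, the posterior is Gamma(α + Σx, β + Σt) = Gamma(29 + 41, 3 + 5) = Gamma(70, 8).
Posterior mean = 70/8 = 35/4; prior mean = 29/3 = 29/3. Difference = 35/4 − 29/3 = -11/12.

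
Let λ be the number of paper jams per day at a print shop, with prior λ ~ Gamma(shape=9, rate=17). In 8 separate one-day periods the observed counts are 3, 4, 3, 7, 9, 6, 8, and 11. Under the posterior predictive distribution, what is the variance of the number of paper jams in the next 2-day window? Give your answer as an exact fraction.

Total count: 3 + 4 + 3 + 7 + 9 + 6 + 8 + 11 = 51.
Total exposure: 8 days.
Gamma(α, β) with Poisson data over total exposure Σt gives posterior Gamma(α+Σx, β+Σt) = Gamma(60, 25).
The posterior predictive for a window of length T is Negative Binomial with variance T·α'·(β'+T)/β'² = 2·60·27/625 = 648/125.

648/125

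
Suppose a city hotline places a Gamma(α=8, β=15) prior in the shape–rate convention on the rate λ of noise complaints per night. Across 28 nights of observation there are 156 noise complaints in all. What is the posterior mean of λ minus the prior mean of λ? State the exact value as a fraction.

Total count 156 over total exposure 28 nights.
Posterior: α' = 8 + 156 = 164, β' = 15 + 28 = 43.
Posterior mean = 164/43 = 164/43; prior mean = 8/15 = 8/15. Difference = 164/43 − 8/15 = 2116/645.

2116/645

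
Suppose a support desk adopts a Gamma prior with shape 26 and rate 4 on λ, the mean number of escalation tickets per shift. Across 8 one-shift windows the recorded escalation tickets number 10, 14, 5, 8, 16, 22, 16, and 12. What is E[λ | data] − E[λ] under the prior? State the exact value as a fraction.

Total count: 10 + 14 + 5 + 8 + 16 + 22 + 16 + 12 = 103.
Total exposure: 8 shifts.
The Gamma prior is conjugate for the Poisson rate, so λ | data ~ Gamma(26+103, 4+8) = Gamma(129, 12).
Posterior mean = 129/12 = 43/4; prior mean = 26/4 = 13/2. Difference = 43/4 − 13/2 = 17/4.

17/4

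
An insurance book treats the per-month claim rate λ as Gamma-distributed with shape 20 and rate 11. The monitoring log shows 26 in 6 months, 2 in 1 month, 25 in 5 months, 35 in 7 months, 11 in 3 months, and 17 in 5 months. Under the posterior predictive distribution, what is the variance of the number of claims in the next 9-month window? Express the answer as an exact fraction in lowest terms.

14382/361

Total count: 26 + 2 + 25 + 35 + 11 + 17 = 116.
Total exposure: 6 + 1 + 5 + 7 + 3 + 5 = 27 months.
By Gamma–Poisson conjugacy, the posterior is Gamma(α + Σx, β + Σt) = Gamma(20 + 116, 11 + 27) = Gamma(136, 38).
The posterior predictive for a window of length T is Negative Binomial with variance T·α'·(β'+T)/β'² = 9·136·47/1444 = 14382/361.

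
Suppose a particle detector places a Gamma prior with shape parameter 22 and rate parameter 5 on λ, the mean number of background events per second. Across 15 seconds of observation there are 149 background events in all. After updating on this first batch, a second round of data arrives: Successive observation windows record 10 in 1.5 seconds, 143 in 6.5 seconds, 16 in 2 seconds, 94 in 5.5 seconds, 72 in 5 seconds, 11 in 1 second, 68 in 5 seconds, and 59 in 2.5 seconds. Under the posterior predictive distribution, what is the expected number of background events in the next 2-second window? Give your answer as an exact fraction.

Total count 149 over total exposure 15 seconds.
After the first batch: Gamma(22 + 149, 5 + 15) = Gamma(171, 20).
Total count: 10 + 143 + 16 + 94 + 72 + 11 + 68 + 59 = 473.
Total exposure: 1.5 + 6.5 + 2 + 5.5 + 5 + 1 + 5 + 2.5 = 29 seconds.
After the second batch: Gamma(171 + 473, 20 + 29) = Gamma(644, 49).
Predictive mean over a 2-second window = T·E[λ|data] = 2·644/49 = 184/7.

184/7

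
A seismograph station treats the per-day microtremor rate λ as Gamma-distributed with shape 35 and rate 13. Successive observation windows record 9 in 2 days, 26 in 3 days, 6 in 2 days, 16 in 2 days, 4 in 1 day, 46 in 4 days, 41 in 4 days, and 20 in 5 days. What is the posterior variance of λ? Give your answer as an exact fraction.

Total count: 9 + 26 + 6 + 16 + 4 + 46 + 41 + 20 = 168.
Total exposure: 2 + 3 + 2 + 2 + 1 + 4 + 4 + 5 = 23 days.
Posterior: α' = 35 + 168 = 203, β' = 13 + 23 = 36.
Posterior variance = α'/β'² = 203/1296.

203/1296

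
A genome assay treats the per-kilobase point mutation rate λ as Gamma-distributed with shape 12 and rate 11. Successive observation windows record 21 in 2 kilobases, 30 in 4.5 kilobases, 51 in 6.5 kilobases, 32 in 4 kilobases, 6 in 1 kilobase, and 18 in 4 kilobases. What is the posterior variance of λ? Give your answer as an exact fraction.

170/1089

Total count: 21 + 30 + 51 + 32 + 6 + 18 = 158.
Total exposure: 2 + 4.5 + 6.5 + 4 + 1 + 4 = 22 kilobases.
By Gamma–Poisson conjugacy, the posterior is Gamma(α + Σx, β + Σt) = Gamma(12 + 158, 11 + 22) = Gamma(170, 33).
Posterior variance = α'/β'² = 170/1089.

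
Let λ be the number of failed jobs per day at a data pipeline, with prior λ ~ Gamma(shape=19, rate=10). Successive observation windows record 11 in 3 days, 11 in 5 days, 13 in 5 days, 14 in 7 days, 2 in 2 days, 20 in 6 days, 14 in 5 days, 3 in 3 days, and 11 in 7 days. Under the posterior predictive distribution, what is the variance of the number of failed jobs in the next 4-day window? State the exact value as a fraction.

Total count: 11 + 11 + 13 + 14 + 2 + 20 + 14 + 3 + 11 = 99.
Total exposure: 3 + 5 + 5 + 7 + 2 + 6 + 5 + 3 + 7 = 43 days.
By Gamma–Poisson conjugacy, the posterior is Gamma(α + Σx, β + Σt) = Gamma(19 + 99, 10 + 43) = Gamma(118, 53).
The posterior predictive for a window of length T is Negative Binomial with variance T·α'·(β'+T)/β'² = 4·118·57/2809 = 26904/2809.

26904/2809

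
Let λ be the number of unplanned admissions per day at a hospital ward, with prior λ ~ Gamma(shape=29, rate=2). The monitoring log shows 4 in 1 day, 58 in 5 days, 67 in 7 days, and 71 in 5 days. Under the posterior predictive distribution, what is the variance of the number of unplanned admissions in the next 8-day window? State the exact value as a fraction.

Total count: 4 + 58 + 67 + 71 = 200.
Total exposure: 1 + 5 + 7 + 5 = 18 days.
The Gamma prior is conjugate for the Poisson rate, so λ | data ~ Gamma(29+200, 2+18) = Gamma(229, 20).
The posterior predictive for a window of length T is Negative Binomial with variance T·α'·(β'+T)/β'² = 8·229·28/400 = 3206/25.

3206/25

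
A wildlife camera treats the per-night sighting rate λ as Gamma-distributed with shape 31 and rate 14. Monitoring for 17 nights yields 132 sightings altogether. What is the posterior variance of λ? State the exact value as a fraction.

163/961

Total count 132 over total exposure 17 nights.
Conjugate update: add total count to the shape and total exposure to the rate, giving Gamma(163, 31).
Posterior variance = α'/β'² = 163/961.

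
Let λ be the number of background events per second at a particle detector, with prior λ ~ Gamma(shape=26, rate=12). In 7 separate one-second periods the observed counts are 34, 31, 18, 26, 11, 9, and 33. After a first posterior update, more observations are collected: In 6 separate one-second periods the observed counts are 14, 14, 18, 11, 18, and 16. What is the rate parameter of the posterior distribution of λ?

25

Total count: 34 + 31 + 18 + 26 + 11 + 9 + 33 = 162.
Total exposure: 7 seconds.
After the first batch: Gamma(26 + 162, 12 + 7) = Gamma(188, 19).
Total count: 14 + 14 + 18 + 11 + 18 + 16 = 91.
Total exposure: 6 seconds.
After the second batch: Gamma(188 + 91, 19 + 6) = Gamma(279, 25).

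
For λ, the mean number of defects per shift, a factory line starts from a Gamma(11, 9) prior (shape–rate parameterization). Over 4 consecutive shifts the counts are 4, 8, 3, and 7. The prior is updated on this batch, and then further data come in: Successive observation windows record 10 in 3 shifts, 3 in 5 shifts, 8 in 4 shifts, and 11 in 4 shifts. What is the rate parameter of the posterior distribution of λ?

29

Total count: 4 + 8 + 3 + 7 = 22.
Total exposure: 4 shifts.
After the first batch: Gamma(11 + 22, 9 + 4) = Gamma(33, 13).
Total count: 10 + 3 + 8 + 11 = 32.
Total exposure: 3 + 5 + 4 + 4 = 16 shifts.
After the second batch: Gamma(33 + 32, 13 + 16) = Gamma(65, 29).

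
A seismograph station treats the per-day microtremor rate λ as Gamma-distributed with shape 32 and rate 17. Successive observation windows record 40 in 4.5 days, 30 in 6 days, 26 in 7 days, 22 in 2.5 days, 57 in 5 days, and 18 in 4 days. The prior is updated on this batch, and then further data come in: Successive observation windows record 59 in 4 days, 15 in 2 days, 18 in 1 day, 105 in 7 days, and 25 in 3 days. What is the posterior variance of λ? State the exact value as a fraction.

149/1323

Total count: 40 + 30 + 26 + 22 + 57 + 18 = 193.
Total exposure: 4.5 + 6 + 7 + 2.5 + 5 + 4 = 29 days.
After the first batch: Gamma(32 + 193, 17 + 29) = Gamma(225, 46).
Total count: 59 + 15 + 18 + 105 + 25 = 222.
Total exposure: 4 + 2 + 1 + 7 + 3 = 17 days.
After the second batch: Gamma(225 + 222, 46 + 17) = Gamma(447, 63).
Posterior variance = α'/β'² = 447/3969 = 149/1323.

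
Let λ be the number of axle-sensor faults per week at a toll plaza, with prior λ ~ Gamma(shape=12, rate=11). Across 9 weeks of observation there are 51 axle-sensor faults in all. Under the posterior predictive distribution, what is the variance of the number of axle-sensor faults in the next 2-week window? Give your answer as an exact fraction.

Total count 51 over total exposure 9 weeks.
Gamma(α, β) with Poisson data over total exposure Σt gives posterior Gamma(α+Σx, β+Σt) = Gamma(63, 20).
The posterior predictive for a window of length T is Negative Binomial with variance T·α'·(β'+T)/β'² = 2·63·22/400 = 693/100.

693/100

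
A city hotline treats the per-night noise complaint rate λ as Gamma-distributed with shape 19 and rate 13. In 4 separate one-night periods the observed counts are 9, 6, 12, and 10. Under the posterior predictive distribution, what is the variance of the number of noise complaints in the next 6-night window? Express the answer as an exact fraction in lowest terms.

Total count: 9 + 6 + 12 + 10 = 37.
Total exposure: 4 nights.
The Gamma prior is conjugate for the Poisson rate, so λ | data ~ Gamma(19+37, 13+4) = Gamma(56, 17).
The posterior predictive for a window of length T is Negative Binomial with variance T·α'·(β'+T)/β'² = 6·56·23/289 = 7728/289.

7728/289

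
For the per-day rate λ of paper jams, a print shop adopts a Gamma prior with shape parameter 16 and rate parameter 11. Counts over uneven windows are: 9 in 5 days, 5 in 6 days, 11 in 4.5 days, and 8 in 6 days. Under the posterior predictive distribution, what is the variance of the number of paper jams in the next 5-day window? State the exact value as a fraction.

1470/169

Total count: 9 + 5 + 11 + 8 = 33.
Total exposure: 5 + 6 + 4.5 + 6 = 21.5 days.
Posterior: α' = 16 + 33 = 49, β' = 11 + 21.5 = 65/2.
The posterior predictive for a window of length T is Negative Binomial with variance T·α'·(β'+T)/β'² = 5·49·(75/2)/(4225/4) = 1470/169.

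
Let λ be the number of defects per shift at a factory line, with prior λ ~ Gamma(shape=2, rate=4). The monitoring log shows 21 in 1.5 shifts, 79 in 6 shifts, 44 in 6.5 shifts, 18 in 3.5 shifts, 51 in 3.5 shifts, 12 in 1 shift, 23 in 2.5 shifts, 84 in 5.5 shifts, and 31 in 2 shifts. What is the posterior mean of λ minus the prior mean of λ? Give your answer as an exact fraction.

Total count: 21 + 79 + 44 + 18 + 51 + 12 + 23 + 84 + 31 = 363.
Total exposure: 1.5 + 6 + 6.5 + 3.5 + 3.5 + 1 + 2.5 + 5.5 + 2 = 32 shifts.
By Gamma–Poisson conjugacy, the posterior is Gamma(α + Σx, β + Σt) = Gamma(2 + 363, 4 + 32) = Gamma(365, 36).
Posterior mean = 365/36 = 365/36; prior mean = 2/4 = 1/2. Difference = 365/36 − 1/2 = 347/36.

347/36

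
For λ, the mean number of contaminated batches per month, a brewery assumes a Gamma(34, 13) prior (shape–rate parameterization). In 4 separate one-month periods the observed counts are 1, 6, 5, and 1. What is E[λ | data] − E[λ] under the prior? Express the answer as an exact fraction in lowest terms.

33/221

Total count: 1 + 6 + 5 + 1 = 13.
Total exposure: 4 months.
Conjugate update: add total count to the shape and total exposure to the rate, giving Gamma(47, 17).
Posterior mean = 47/17 = 47/17; prior mean = 34/13 = 34/13. Difference = 47/17 − 34/13 = 33/221.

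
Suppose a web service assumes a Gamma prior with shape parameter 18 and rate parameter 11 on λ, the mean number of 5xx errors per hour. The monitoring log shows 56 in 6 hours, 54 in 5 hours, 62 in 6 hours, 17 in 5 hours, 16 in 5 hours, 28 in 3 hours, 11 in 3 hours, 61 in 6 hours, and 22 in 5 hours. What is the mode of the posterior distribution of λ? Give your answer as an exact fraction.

344/55

Total count: 56 + 54 + 62 + 17 + 16 + 28 + 11 + 61 + 22 = 327.
Total exposure: 6 + 5 + 6 + 5 + 5 + 3 + 3 + 6 + 5 = 44 hours.
Conjugate update: add total count to the shape and total exposure to the rate, giving Gamma(345, 55).
Posterior mode = (α'−1)/β' = 344/55.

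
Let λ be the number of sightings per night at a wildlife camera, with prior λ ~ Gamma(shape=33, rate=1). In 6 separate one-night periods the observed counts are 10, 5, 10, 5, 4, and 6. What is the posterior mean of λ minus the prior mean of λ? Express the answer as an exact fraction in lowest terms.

Total count: 10 + 5 + 10 + 5 + 4 + 6 = 40.
Total exposure: 6 nights.
The Gamma prior is conjugate for the Poisson rate, so λ | data ~ Gamma(33+40, 1+6) = Gamma(73, 7).
Posterior mean = 73/7 = 73/7; prior mean = 33/1 = 33. Difference = 73/7 − 33 = -158/7.

-158/7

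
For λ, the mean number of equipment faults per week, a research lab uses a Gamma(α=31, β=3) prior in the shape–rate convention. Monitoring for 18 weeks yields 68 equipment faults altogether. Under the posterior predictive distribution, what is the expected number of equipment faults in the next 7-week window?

Total count 68 over total exposure 18 weeks.
Posterior: α' = 31 + 68 = 99, β' = 3 + 18 = 21.
Predictive mean over a 7-week window = T·E[λ|data] = 7·99/21 = 33.

33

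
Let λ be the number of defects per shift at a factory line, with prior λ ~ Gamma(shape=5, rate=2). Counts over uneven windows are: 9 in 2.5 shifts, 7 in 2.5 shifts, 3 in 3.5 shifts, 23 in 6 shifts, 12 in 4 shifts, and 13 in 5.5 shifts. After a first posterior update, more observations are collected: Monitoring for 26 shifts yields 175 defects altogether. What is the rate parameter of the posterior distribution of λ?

Total count: 9 + 7 + 3 + 23 + 12 + 13 = 67.
Total exposure: 2.5 + 2.5 + 3.5 + 6 + 4 + 5.5 = 24 shifts.
After the first batch: Gamma(5 + 67, 2 + 24) = Gamma(72, 26).
Total count 175 over total exposure 26 shifts.
After the second batch: Gamma(72 + 175, 26 + 26) = Gamma(247, 52).

52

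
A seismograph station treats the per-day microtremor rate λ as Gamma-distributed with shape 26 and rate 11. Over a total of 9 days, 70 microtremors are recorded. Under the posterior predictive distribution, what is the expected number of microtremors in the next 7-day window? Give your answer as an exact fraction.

Total count 70 over total exposure 9 days.
The Gamma prior is conjugate for the Poisson rate, so λ | data ~ Gamma(26+70, 11+9) = Gamma(96, 20).
Predictive mean over a 7-day window = T·E[λ|data] = 7·96/20 = 168/5.

168/5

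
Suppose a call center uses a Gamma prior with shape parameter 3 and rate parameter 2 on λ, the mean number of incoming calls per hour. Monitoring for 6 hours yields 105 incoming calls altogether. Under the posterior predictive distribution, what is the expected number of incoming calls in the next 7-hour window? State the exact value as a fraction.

189/2

Total count 105 over total exposure 6 hours.
Posterior: α' = 3 + 105 = 108, β' = 2 + 6 = 8.
Predictive mean over a 7-hour window = T·E[λ|data] = 7·108/8 = 189/2.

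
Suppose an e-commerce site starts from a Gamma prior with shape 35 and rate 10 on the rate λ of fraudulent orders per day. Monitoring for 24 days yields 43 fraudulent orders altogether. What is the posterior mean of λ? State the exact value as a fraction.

39/17

Total count 43 over total exposure 24 days.
The Gamma prior is conjugate for the Poisson rate, so λ | data ~ Gamma(35+43, 10+24) = Gamma(78, 34).
Posterior mean = α'/β' = 78/34 = 39/17.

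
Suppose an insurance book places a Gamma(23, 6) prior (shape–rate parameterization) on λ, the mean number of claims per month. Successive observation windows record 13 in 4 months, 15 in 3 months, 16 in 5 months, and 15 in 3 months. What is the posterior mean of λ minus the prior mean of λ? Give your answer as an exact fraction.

1/14

Total count: 13 + 15 + 16 + 15 = 59.
Total exposure: 4 + 3 + 5 + 3 = 15 months.
By Gamma–Poisson conjugacy, the posterior is Gamma(α + Σx, β + Σt) = Gamma(23 + 59, 6 + 15) = Gamma(82, 21).
Posterior mean = 82/21 = 82/21; prior mean = 23/6 = 23/6. Difference = 82/21 − 23/6 = 1/14.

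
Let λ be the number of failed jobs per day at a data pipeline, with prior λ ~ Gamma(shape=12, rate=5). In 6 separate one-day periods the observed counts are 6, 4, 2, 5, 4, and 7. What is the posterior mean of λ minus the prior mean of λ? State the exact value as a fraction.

68/55

Total count: 6 + 4 + 2 + 5 + 4 + 7 = 28.
Total exposure: 6 days.
Gamma(α, β) with Poisson data over total exposure Σt gives posterior Gamma(α+Σx, β+Σt) = Gamma(40, 11).
Posterior mean = 40/11 = 40/11; prior mean = 12/5 = 12/5. Difference = 40/11 − 12/5 = 68/55.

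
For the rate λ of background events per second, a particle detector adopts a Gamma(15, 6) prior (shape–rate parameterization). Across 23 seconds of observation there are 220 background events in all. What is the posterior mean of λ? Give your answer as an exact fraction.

Total count 220 over total exposure 23 seconds.
Posterior: α' = 15 + 220 = 235, β' = 6 + 23 = 29.
Posterior mean = α'/β' = 235/29.

235/29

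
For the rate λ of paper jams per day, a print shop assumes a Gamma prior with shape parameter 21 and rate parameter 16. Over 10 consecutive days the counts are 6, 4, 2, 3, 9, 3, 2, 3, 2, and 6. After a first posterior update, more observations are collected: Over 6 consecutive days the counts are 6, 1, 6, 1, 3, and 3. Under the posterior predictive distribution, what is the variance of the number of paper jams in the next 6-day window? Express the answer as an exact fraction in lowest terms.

Total count: 6 + 4 + 2 + 3 + 9 + 3 + 2 + 3 + 2 + 6 = 40.
Total exposure: 10 days.
After the first batch: Gamma(21 + 40, 16 + 10) = Gamma(61, 26).
Total count: 6 + 1 + 6 + 1 + 3 + 3 = 20.
Total exposure: 6 days.
After the second batch: Gamma(61 + 20, 26 + 6) = Gamma(81, 32).
The posterior predictive for a window of length T is Negative Binomial with variance T·α'·(β'+T)/β'² = 6·81·38/1024 = 4617/256.

4617/256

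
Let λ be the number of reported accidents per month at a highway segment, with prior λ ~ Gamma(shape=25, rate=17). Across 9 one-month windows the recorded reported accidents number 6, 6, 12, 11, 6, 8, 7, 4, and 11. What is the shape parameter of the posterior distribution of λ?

96

Total count: 6 + 6 + 12 + 11 + 6 + 8 + 7 + 4 + 11 = 71.
Total exposure: 9 months.
Gamma(α, β) with Poisson data over total exposure Σt gives posterior Gamma(α+Σx, β+Σt) = Gamma(96, 26).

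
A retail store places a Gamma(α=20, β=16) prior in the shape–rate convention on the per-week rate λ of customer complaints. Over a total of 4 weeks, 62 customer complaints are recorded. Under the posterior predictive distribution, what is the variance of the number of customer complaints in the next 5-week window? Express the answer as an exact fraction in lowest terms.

Total count 62 over total exposure 4 weeks.
By Gamma–Poisson conjugacy, the posterior is Gamma(α + Σx, β + Σt) = Gamma(20 + 62, 16 + 4) = Gamma(82, 20).
The posterior predictive for a window of length T is Negative Binomial with variance T·α'·(β'+T)/β'² = 5·82·25/400 = 205/8.

205/8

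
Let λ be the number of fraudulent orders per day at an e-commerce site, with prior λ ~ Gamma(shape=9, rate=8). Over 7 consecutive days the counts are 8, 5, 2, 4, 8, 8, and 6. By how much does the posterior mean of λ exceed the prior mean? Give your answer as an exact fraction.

53/24

Total count: 8 + 5 + 2 + 4 + 8 + 8 + 6 = 41.
Total exposure: 7 days.
The Gamma prior is conjugate for the Poisson rate, so λ | data ~ Gamma(9+41, 8+7) = Gamma(50, 15).
Posterior mean = 50/15 = 10/3; prior mean = 9/8 = 9/8. Difference = 10/3 − 9/8 = 53/24.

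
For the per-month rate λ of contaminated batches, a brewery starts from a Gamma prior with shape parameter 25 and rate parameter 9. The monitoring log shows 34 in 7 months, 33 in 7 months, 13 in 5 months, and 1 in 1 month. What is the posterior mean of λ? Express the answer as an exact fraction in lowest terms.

Total count: 34 + 33 + 13 + 1 = 81.
Total exposure: 7 + 7 + 5 + 1 = 20 months.
The Gamma prior is conjugate for the Poisson rate, so λ | data ~ Gamma(25+81, 9+20) = Gamma(106, 29).
Posterior mean = α'/β' = 106/29.

106/29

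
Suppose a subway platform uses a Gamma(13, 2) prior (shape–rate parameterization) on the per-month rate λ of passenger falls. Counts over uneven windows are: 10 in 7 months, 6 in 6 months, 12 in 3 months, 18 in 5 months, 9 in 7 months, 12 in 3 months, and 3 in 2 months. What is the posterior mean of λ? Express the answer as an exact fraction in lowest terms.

83/35

Total count: 10 + 6 + 12 + 18 + 9 + 12 + 3 = 70.
Total exposure: 7 + 6 + 3 + 5 + 7 + 3 + 2 = 33 months.
Posterior: α' = 13 + 70 = 83, β' = 2 + 33 = 35.
Posterior mean = α'/β' = 83/35.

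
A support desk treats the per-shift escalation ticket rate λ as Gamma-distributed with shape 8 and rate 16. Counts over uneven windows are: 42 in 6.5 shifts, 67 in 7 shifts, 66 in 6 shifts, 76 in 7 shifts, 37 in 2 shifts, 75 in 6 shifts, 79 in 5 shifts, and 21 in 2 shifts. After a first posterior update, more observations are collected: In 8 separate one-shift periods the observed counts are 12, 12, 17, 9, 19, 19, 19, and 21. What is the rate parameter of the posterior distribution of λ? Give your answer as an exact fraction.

Total count: 42 + 67 + 66 + 76 + 37 + 75 + 79 + 21 = 463.
Total exposure: 6.5 + 7 + 6 + 7 + 2 + 6 + 5 + 2 = 41.5 shifts.
After the first batch: Gamma(8 + 463, 16 + 41.5) = Gamma(471, 115/2).
Total count: 12 + 12 + 17 + 9 + 19 + 19 + 19 + 21 = 128.
Total exposure: 8 shifts.
After the second batch: Gamma(471 + 128, 115/2 + 8) = Gamma(599, 131/2).

131/2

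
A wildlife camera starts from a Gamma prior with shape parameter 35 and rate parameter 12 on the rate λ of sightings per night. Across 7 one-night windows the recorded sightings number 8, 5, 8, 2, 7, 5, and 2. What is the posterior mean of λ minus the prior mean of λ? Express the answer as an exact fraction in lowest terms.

199/228

Total count: 8 + 5 + 8 + 2 + 7 + 5 + 2 = 37.
Total exposure: 7 nights.
The Gamma prior is conjugate for the Poisson rate, so λ | data ~ Gamma(35+37, 12+7) = Gamma(72, 19).
Posterior mean = 72/19 = 72/19; prior mean = 35/12 = 35/12. Difference = 72/19 − 35/12 = 199/228.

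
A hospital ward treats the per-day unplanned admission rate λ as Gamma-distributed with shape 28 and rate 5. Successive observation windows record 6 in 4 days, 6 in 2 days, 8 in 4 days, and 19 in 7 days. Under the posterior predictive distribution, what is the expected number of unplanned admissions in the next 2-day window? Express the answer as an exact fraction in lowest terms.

Total count: 6 + 6 + 8 + 19 = 39.
Total exposure: 4 + 2 + 4 + 7 = 17 days.
By Gamma–Poisson conjugacy, the posterior is Gamma(α + Σx, β + Σt) = Gamma(28 + 39, 5 + 17) = Gamma(67, 22).
Predictive mean over a 2-day window = T·E[λ|data] = 2·67/22 = 67/11.

67/11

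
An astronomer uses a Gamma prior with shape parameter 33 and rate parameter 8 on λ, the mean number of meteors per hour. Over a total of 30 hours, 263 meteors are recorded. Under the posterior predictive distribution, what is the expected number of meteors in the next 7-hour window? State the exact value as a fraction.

Total count 263 over total exposure 30 hours.
Gamma(α, β) with Poisson data over total exposure Σt gives posterior Gamma(α+Σx, β+Σt) = Gamma(296, 38).
Predictive mean over a 7-hour window = T·E[λ|data] = 7·296/38 = 1036/19.

1036/19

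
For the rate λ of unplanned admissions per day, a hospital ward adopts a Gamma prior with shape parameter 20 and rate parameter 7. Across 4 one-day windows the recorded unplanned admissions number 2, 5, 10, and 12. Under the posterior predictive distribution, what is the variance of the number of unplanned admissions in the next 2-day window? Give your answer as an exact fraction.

Total count: 2 + 5 + 10 + 12 = 29.
Total exposure: 4 days.
Gamma(α, β) with Poisson data over total exposure Σt gives posterior Gamma(α+Σx, β+Σt) = Gamma(49, 11).
The posterior predictive for a window of length T is Negative Binomial with variance T·α'·(β'+T)/β'² = 2·49·13/121 = 1274/121.

1274/121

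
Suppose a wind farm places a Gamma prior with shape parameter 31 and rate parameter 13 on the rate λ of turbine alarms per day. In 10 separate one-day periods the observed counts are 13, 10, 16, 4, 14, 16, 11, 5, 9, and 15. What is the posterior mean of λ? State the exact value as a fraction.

Total count: 13 + 10 + 16 + 4 + 14 + 16 + 11 + 5 + 9 + 15 = 113.
Total exposure: 10 days.
Conjugate update: add total count to the shape and total exposure to the rate, giving Gamma(144, 23).
Posterior mean = α'/β' = 144/23.

144/23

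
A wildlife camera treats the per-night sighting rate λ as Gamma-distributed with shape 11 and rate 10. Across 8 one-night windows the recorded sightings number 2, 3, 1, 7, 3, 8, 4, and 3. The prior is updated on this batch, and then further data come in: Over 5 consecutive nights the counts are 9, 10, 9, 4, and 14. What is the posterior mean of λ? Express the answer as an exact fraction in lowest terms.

88/23

Total count: 2 + 3 + 1 + 7 + 3 + 8 + 4 + 3 = 31.
Total exposure: 8 nights.
After the first batch: Gamma(11 + 31, 10 + 8) = Gamma(42, 18).
Total count: 9 + 10 + 9 + 4 + 14 = 46.
Total exposure: 5 nights.
After the second batch: Gamma(42 + 46, 18 + 5) = Gamma(88, 23).
Posterior mean = α'/β' = 88/23.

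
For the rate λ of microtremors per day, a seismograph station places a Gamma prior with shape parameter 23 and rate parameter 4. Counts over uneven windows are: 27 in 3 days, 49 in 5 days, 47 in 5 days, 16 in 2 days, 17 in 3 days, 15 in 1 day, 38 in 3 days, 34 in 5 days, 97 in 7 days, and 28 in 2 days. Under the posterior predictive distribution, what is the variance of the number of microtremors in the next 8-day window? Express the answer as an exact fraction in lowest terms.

Total count: 27 + 49 + 47 + 16 + 17 + 15 + 38 + 34 + 97 + 28 = 368.
Total exposure: 3 + 5 + 5 + 2 + 3 + 1 + 3 + 5 + 7 + 2 = 36 days.
Gamma(α, β) with Poisson data over total exposure Σt gives posterior Gamma(α+Σx, β+Σt) = Gamma(391, 40).
The posterior predictive for a window of length T is Negative Binomial with variance T·α'·(β'+T)/β'² = 8·391·48/1600 = 2346/25.

2346/25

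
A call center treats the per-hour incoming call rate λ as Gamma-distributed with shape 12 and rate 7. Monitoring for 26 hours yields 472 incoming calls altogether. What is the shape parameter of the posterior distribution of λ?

Total count 472 over total exposure 26 hours.
By Gamma–Poisson conjugacy, the posterior is Gamma(α + Σx, β + Σt) = Gamma(12 + 472, 7 + 26) = Gamma(484, 33).

484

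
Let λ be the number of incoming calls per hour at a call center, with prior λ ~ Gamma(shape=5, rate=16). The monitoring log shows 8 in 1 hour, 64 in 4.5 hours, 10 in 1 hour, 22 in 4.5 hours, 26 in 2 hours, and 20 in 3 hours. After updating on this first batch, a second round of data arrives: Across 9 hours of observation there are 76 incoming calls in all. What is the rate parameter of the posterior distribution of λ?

41

Total count: 8 + 64 + 10 + 22 + 26 + 20 = 150.
Total exposure: 1 + 4.5 + 1 + 4.5 + 2 + 3 = 16 hours.
After the first batch: Gamma(5 + 150, 16 + 16) = Gamma(155, 32).
Total count 76 over total exposure 9 hours.
After the second batch: Gamma(155 + 76, 32 + 9) = Gamma(231, 41).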